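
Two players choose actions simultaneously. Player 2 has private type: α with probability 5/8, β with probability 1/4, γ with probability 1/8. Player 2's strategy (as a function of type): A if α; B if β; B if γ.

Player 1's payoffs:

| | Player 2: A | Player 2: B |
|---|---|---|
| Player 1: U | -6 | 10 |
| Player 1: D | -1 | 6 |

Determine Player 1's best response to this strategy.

Compute Player 1's expected payoff for each action, taking the expectation over Player 2's type.
E[U] = 5/8·(-6) + 1/4·(10) + 1/8·(10) = 0
E[D] = 5/8·(-1) + 1/4·(6) + 1/8·(6) = 13/8
Best response: D (13/8 is the largest).

D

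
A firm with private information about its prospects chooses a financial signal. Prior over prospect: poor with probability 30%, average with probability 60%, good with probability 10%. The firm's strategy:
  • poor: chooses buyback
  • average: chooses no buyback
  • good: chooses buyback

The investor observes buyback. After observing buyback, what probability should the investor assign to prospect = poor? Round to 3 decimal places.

0.750

P(buyback) = 0.3·1 + 0.6·0 + 0.1·1 = 0.4
P(poor | buyback) = (0.3·1) / 0.4 = 0.3 / 0.4 = 0.75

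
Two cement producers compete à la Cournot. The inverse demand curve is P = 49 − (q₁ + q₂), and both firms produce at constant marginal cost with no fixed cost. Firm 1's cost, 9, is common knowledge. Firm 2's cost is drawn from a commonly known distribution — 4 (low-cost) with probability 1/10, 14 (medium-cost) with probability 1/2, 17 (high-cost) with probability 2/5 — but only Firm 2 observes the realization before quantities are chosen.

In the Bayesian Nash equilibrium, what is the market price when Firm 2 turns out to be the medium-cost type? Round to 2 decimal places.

Each type of Firm 2 best-responds to q₁; Firm 1 best-responds to the expected q₂ over Firm 2's types.
Firm 2 with cost c maximizes (49 − (q₁+q₂) − c)·q₂, giving q₂(c) = (49 − c − q₁)/2.
E[c₂] = 1/10·4 + 1/2·14 + 2/5·17 = 14.2
Firm 1's FOC against E[q₂] yields q₁ = (49 − 2·9 + E[c₂])/3 = (49 − 18 + 14.2)/3 = 15.0667.
q₂(medium-cost) = 9.96667, so P = 49 − (15.0667 + 9.96667) = 23.9667.

23.97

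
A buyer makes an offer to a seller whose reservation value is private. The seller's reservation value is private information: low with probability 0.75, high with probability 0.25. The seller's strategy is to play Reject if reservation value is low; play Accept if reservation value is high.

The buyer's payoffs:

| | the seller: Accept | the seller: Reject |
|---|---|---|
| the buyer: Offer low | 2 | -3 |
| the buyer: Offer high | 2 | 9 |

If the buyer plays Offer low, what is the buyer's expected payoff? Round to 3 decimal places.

Take the expectation over the seller's reservation value, weighting each type's action by its prior probability.
E[Offer low] = 0.75·(-3) + 0.25·2 = (-2.25) + 0.5 = -1.75

-1.750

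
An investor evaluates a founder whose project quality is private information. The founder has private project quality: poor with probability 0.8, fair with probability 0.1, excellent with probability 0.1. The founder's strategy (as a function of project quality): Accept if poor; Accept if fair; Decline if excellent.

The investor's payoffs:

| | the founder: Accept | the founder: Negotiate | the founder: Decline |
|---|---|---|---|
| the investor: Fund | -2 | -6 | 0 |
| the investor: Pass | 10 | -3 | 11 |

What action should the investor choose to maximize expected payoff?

Compute the investor's expected payoff for each action, taking the expectation over the founder's type.
E[Fund] = 0.8·(-2) + 0.1·(-2) + 0.1·(0) = -1.8
E[Pass] = 0.8·(10) + 0.1·(10) + 0.1·(11) = 10.1
Best response: Pass (10.1 is the largest).

Pass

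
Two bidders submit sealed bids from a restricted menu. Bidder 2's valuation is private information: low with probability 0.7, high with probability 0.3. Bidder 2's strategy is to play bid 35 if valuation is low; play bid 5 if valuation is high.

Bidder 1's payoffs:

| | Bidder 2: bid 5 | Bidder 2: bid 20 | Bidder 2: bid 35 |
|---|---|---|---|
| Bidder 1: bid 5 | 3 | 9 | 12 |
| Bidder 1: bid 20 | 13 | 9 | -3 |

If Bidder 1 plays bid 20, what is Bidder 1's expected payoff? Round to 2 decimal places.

1.80

E[bid 20] = 0.7·(-3) + 0.3·13 = (-2.1) + 3.9 = 1.8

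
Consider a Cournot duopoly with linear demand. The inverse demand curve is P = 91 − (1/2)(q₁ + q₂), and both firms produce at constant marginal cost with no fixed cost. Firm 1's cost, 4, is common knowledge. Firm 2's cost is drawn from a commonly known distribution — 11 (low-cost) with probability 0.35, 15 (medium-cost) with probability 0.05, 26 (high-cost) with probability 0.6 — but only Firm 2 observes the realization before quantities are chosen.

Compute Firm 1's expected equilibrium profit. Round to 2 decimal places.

2366.72

Firm 2 with cost c maximizes (91 − (1/2)(q₁+q₂) − c)·q₂, giving q₂(c) = (91 − c − (1/2)q₁).
E[c₂] = 0.35·11 + 0.05·15 + 0.6·26 = 20.2
Firm 1's FOC against E[q₂] yields q₁ = (91 − 2·4 + E[c₂])/(3/2) = (91 − 8 + 20.2)/(3/2) = 68.8.
E[P] = 91 − (1/2)·(q₁ + E[q₂]) = 38.4; Firm 1's expected profit = (E[P] − 4)·q₁ = (38.4 − 4)·68.8 = 2366.72.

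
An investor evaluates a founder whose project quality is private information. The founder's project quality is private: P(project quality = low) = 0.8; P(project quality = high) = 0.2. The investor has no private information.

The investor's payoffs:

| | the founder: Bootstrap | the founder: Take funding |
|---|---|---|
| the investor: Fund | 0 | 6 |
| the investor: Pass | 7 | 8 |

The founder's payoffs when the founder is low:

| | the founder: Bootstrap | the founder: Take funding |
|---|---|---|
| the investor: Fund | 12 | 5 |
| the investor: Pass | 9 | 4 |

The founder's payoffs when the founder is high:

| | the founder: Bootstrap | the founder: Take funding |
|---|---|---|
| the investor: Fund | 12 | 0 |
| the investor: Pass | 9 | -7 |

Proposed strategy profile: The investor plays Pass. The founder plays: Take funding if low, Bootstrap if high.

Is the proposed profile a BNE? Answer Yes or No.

No

The investor plays Pass: E[Pass] = 0.8·(8) + 0.2·(7) = 7.8; E[Fund] = 4.8. Best-responding. ✓
The founder (project quality low), facing Pass: Bootstrap gives 9, Take funding gives 4. Proposed Take funding is not best — profitable deviation exists. ✗
The founder (project quality high), facing Pass: Bootstrap gives 9, Take funding gives -7. Proposed Bootstrap is best. ✓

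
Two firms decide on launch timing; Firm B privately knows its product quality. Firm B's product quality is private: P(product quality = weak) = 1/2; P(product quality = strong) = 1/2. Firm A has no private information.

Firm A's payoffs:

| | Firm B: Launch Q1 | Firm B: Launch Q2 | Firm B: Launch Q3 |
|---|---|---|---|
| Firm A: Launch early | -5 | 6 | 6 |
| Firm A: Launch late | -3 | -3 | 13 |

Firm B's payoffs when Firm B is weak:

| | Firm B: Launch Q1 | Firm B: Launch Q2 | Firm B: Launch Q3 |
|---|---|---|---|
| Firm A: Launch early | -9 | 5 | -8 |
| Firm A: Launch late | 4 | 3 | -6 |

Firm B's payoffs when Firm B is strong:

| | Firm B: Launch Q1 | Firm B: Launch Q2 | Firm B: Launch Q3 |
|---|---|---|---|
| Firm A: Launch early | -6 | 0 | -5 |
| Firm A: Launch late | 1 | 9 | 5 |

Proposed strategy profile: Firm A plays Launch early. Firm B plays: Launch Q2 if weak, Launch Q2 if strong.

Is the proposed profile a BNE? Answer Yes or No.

Yes

Firm A plays Launch early: E[Launch early] = 1/2·(6) + 1/2·(6) = 6; E[Launch late] = -3. Best-responding. ✓
Firm B (product quality weak), facing Launch early: Launch Q1 gives -9, Launch Q2 gives 5, Launch Q3 gives -8. Proposed Launch Q2 is best. ✓
Firm B (product quality strong), facing Launch early: Launch Q1 gives -6, Launch Q2 gives 0, Launch Q3 gives -5. Proposed Launch Q2 is best. ✓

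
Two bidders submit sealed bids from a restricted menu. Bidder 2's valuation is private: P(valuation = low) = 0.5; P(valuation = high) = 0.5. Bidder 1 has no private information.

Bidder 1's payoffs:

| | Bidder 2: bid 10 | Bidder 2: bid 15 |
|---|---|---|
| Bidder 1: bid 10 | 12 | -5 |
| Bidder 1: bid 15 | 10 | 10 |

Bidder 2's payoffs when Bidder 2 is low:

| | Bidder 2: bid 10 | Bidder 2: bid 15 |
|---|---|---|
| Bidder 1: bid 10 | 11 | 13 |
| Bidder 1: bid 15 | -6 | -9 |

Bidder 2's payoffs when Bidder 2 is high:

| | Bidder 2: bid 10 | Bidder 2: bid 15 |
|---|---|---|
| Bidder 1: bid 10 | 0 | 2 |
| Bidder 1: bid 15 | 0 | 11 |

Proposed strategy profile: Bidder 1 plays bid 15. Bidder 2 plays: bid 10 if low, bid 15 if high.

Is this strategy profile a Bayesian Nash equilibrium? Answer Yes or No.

Yes

Bidder 1 plays bid 15: E[bid 15] = 0.5·(10) + 0.5·(10) = 10; E[bid 10] = 3.5. Best-responding. ✓
Bidder 2 (valuation low), facing bid 15: bid 10 gives -6, bid 15 gives -9. Proposed bid 10 is best. ✓
Bidder 2 (valuation high), facing bid 15: bid 10 gives 0, bid 15 gives 11. Proposed bid 15 is best. ✓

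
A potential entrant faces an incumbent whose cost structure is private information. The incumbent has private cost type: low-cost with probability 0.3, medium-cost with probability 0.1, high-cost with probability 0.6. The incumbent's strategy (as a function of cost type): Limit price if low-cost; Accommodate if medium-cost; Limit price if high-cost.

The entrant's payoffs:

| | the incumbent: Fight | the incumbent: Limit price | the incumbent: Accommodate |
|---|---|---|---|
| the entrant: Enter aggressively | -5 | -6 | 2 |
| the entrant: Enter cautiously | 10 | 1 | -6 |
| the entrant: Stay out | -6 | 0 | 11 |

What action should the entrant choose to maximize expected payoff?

Stay out

Compute the entrant's expected payoff for each action, taking the expectation over the incumbent's type.
E[Enter aggressively] = 0.3·(-6) + 0.1·(2) + 0.6·(-6) = -5.2
E[Enter cautiously] = 0.3·(1) + 0.1·(-6) + 0.6·(1) = 0.3
E[Stay out] = 0.3·(0) + 0.1·(11) + 0.6·(0) = 1.1
Best response: Stay out (1.1 is the largest).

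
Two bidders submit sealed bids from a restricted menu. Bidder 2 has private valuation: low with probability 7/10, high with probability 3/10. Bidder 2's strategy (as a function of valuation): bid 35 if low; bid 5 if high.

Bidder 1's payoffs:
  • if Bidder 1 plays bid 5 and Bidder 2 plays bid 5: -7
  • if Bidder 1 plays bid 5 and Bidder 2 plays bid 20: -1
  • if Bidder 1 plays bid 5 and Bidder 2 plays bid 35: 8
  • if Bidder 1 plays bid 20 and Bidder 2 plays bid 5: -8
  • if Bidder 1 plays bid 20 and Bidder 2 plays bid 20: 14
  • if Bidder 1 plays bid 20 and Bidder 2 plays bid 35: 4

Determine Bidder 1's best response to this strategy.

bid 5

E[bid 5] = 7/10·(8) + 3/10·(-7) = 7/2
E[bid 20] = 7/10·(4) + 3/10·(-8) = 2/5
Best response: bid 5 (7/2 is the largest).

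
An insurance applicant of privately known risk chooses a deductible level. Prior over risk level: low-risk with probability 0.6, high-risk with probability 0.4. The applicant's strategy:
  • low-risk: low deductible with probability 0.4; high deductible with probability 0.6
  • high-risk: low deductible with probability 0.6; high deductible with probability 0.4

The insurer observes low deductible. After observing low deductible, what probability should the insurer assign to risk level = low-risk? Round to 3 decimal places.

P(low deductible) = 0.6·0.4 + 0.4·0.6 = 0.48
P(low-risk | low deductible) = (0.6·0.4) / 0.48 = 0.24 / 0.48 = 0.5

0.500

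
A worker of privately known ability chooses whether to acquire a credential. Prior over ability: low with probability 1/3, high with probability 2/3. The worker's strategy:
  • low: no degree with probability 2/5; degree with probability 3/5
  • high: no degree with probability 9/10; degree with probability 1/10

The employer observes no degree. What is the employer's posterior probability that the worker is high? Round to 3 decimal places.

0.818

Apply Bayes' rule using the sender's strategy as the likelihood.
P(no degree) = (1/3)·(2/5) + (2/3)·(9/10) = 11/15
P(high | no degree) = ((2/3)·(9/10)) / (11/15) = (3/5) / (11/15) = 9/11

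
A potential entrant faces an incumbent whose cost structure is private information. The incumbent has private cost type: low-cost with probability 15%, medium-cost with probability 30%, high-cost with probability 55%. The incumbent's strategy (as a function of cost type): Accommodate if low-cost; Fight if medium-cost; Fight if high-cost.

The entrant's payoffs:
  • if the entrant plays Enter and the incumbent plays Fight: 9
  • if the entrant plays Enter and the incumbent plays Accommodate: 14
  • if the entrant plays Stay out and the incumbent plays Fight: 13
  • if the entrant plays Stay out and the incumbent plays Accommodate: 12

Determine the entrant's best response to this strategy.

E[Enter] = 0.15·(14) + 0.3·(9) + 0.55·(9) = 9.75
E[Stay out] = 0.15·(12) + 0.3·(13) + 0.55·(13) = 12.85
Best response: Stay out (12.85 is the largest).

Stay out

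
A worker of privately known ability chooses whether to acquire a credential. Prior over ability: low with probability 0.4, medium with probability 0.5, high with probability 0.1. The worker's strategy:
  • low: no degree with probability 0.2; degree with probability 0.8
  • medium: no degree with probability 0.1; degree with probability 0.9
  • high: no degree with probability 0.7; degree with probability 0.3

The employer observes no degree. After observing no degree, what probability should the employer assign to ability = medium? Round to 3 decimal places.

Apply Bayes' rule using the sender's strategy as the likelihood.
P(no degree) = 0.4·0.2 + 0.5·0.1 + 0.1·0.7 = 0.2
P(medium | no degree) = (0.5·0.1) / 0.2 = 0.05 / 0.2 = 0.25

0.250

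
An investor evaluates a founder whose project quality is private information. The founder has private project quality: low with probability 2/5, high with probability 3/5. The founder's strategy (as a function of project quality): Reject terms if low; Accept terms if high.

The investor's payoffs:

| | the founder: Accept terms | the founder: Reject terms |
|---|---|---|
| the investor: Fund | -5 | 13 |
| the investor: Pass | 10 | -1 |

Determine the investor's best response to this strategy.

Pass

E[Fund] = 2/5·(13) + 3/5·(-5) = 11/5
E[Pass] = 2/5·(-1) + 3/5·(10) = 28/5
Best response: Pass (28/5 is the largest).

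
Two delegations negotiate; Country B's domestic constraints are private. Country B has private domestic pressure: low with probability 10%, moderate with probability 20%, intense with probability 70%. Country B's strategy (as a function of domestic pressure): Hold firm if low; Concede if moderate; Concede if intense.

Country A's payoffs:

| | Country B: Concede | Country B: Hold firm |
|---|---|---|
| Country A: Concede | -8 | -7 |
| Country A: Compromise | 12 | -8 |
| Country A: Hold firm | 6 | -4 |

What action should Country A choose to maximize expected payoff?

Compromise

E[Concede] = 0.1·(-7) + 0.2·(-8) + 0.7·(-8) = -7.9
E[Compromise] = 0.1·(-8) + 0.2·(12) + 0.7·(12) = 10
E[Hold firm] = 0.1·(-4) + 0.2·(6) + 0.7·(6) = 5
Best response: Compromise (10 is the largest).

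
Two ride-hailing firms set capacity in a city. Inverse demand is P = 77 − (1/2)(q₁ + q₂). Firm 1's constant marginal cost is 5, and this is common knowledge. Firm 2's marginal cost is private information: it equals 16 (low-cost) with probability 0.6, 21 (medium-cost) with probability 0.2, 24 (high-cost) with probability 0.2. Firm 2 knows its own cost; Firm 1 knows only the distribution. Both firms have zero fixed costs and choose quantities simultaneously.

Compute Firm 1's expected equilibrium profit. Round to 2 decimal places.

Type-c best response for Firm 2: q₂(c) = (77 − c) − q₁/2.
Firm 1 maximizes expected profit; its first-order condition is 77 − q₁ − (1/2)E[q₂] − 5 = 0.
Substituting E[q₂] and solving: E[c₂] = 18.6, so q₁ = (77 − 2·5 + 18.6)/(3/2) = 57.0667.
E[P] = 77 − (1/2)·(q₁ + E[q₂]) = 33.5333; Firm 1's expected profit = (E[P] − 5)·q₁ = (33.5333 − 5)·57.0667 = 1628.3.

1628.30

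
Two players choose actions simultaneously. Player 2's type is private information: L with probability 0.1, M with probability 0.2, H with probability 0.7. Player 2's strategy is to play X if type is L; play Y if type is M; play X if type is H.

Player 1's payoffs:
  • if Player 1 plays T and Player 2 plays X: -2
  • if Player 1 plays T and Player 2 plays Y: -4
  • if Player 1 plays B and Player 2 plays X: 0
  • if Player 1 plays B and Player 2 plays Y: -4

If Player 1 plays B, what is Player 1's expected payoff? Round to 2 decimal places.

-0.80

Take the expectation over Player 2's type, weighting each type's action by its prior probability.
E[B] = 0.1·0 + 0.2·(-4) + 0.7·0 = 0 + (-0.8) + 0 = -0.8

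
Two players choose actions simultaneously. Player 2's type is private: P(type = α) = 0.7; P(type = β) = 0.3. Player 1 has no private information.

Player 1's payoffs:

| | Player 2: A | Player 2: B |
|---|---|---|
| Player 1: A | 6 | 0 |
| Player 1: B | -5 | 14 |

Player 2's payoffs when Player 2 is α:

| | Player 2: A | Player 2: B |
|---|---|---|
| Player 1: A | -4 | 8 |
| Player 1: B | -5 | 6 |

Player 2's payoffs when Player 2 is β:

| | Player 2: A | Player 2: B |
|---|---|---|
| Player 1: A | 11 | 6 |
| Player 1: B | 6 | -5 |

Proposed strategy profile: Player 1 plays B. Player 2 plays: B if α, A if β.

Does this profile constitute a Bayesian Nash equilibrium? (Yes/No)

Player 1 plays B: E[B] = 0.7·(14) + 0.3·(-5) = 8.3; E[A] = 1.8. Best-responding. ✓
Player 2 (type α), facing B: A gives -5, B gives 6. Proposed B is best. ✓
Player 2 (type β), facing B: A gives 6, B gives -5. Proposed A is best. ✓

Yes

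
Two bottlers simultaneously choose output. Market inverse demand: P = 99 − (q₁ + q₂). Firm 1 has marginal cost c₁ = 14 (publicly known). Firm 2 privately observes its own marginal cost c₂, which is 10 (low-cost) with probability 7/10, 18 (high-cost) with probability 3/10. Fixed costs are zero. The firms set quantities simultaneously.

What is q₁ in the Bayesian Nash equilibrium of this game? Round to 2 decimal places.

Type-c best response for Firm 2: q₂(c) = (99 − c)/2 − q₁/2.
Firm 1 maximizes expected profit; its first-order condition is 99 − 2q₁ − E[q₂] − 14 = 0.
Substituting E[q₂] and solving: E[c₂] = 12.4, so q₁ = (99 − 2·14 + 12.4)/3 = 27.8.

27.80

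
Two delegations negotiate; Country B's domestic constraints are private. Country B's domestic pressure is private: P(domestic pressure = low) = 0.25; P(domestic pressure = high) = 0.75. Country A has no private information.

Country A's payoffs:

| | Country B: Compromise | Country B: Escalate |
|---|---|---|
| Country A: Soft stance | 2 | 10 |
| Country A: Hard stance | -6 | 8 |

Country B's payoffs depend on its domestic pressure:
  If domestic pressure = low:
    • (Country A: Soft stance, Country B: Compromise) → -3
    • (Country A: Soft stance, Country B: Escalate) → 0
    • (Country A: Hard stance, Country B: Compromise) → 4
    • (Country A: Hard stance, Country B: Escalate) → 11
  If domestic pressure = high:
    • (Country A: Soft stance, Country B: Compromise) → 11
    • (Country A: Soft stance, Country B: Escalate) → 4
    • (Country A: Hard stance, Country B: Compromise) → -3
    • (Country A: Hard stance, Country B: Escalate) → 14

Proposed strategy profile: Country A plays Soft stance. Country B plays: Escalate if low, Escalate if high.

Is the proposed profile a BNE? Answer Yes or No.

No

A profile is a BNE iff every type of every player is best-responding given beliefs about the other side.
Country A plays Soft stance: E[Soft stance] = 0.25·(10) + 0.75·(10) = 10; E[Hard stance] = 8. Best-responding. ✓
Country B (domestic pressure low), facing Soft stance: Compromise gives -3, Escalate gives 0. Proposed Escalate is best. ✓
Country B (domestic pressure high), facing Soft stance: Compromise gives 11, Escalate gives 4. Proposed Escalate is not best — profitable deviation exists. ✗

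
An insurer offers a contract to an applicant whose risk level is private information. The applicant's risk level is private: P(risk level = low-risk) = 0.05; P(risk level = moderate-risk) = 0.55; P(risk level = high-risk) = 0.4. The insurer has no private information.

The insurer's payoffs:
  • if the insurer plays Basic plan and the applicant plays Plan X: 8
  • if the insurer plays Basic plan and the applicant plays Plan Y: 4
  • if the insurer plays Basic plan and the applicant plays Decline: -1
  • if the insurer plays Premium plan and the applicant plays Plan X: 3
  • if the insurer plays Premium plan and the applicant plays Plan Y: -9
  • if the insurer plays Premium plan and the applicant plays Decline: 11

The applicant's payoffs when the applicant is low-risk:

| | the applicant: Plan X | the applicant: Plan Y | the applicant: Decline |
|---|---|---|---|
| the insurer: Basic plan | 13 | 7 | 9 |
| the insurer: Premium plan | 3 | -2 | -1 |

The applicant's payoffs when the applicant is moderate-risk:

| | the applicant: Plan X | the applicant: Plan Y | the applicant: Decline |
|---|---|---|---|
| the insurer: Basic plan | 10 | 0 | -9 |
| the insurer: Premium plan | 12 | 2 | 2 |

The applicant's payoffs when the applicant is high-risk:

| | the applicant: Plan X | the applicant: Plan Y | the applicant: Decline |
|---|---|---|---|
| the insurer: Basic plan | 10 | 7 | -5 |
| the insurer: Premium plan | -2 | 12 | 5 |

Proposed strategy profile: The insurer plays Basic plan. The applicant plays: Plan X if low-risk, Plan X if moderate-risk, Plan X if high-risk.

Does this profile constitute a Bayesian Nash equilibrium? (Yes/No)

A profile is a BNE iff every type of every player is best-responding given beliefs about the other side.
The insurer plays Basic plan: E[Basic plan] = 0.05·(8) + 0.55·(8) + 0.4·(8) = 8; E[Premium plan] = 3. Best-responding. ✓
The applicant (risk level low-risk), facing Basic plan: Plan X gives 13, Plan Y gives 7, Decline gives 9. Proposed Plan X is best. ✓
The applicant (risk level moderate-risk), facing Basic plan: Plan X gives 10, Plan Y gives 0, Decline gives -9. Proposed Plan X is best. ✓
The applicant (risk level high-risk), facing Basic plan: Plan X gives 10, Plan Y gives 7, Decline gives -5. Proposed Plan X is best. ✓

Yes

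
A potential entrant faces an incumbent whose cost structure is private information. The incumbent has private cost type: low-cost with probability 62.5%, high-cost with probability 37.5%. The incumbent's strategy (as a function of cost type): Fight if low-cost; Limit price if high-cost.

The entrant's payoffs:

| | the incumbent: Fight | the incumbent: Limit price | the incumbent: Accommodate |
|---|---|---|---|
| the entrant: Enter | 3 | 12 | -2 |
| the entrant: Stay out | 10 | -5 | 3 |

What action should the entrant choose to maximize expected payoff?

E[Enter] = 0.625·(3) + 0.375·(12) = 6.375
E[Stay out] = 0.625·(10) + 0.375·(-5) = 4.375
Best response: Enter (6.375 is the largest).

Enter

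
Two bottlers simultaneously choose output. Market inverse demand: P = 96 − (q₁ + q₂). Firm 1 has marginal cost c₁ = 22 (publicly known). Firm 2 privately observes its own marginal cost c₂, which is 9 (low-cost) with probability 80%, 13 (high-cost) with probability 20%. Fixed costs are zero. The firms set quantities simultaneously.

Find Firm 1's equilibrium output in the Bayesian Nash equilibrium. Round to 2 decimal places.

20.60

Type-c best response for Firm 2: q₂(c) = (96 − c)/2 − q₁/2.
Firm 1 maximizes expected profit; its first-order condition is 96 − 2q₁ − E[q₂] − 22 = 0.
Substituting E[q₂] and solving: E[c₂] = 9.8, so q₁ = (96 − 2·22 + 9.8)/3 = 20.6.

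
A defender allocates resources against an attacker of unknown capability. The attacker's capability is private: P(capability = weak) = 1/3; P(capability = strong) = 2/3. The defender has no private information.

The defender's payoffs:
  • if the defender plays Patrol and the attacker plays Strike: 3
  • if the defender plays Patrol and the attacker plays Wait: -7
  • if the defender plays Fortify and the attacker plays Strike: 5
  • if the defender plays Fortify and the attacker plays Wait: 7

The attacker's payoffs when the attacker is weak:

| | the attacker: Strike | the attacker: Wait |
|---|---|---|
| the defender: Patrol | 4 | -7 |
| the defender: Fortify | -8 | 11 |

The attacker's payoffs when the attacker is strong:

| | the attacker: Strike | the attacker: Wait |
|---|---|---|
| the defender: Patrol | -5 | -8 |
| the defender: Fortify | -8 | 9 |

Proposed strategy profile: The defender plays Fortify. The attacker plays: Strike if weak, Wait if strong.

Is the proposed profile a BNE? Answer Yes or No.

The defender plays Fortify: E[Fortify] = 1/3·(5) + 2/3·(7) = 19/3; E[Patrol] = -11/3. Best-responding. ✓
The attacker (capability weak), facing Fortify: Strike gives -8, Wait gives 11. Proposed Strike is not best — profitable deviation exists. ✗
The attacker (capability strong), facing Fortify: Strike gives -8, Wait gives 9. Proposed Wait is best. ✓

No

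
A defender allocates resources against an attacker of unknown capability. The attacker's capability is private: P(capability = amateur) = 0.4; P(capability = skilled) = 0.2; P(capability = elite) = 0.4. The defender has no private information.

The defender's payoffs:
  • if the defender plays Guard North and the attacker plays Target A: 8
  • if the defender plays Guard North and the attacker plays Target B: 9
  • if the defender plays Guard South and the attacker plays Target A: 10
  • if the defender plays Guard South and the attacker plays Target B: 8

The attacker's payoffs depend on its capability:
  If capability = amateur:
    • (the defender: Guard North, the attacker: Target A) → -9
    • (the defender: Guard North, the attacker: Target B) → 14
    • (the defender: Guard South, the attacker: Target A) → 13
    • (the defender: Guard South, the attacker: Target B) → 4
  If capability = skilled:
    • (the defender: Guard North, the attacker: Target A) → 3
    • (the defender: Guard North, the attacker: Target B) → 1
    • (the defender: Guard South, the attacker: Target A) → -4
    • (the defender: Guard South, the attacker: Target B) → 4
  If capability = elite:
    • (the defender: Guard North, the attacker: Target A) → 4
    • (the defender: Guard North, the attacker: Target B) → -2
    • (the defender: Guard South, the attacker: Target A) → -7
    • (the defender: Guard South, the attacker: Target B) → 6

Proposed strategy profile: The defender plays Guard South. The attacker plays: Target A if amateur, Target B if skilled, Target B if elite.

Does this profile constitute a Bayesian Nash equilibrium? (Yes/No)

A profile is a BNE iff every type of every player is best-responding given beliefs about the other side.
The defender plays Guard South: E[Guard South] = 0.4·(10) + 0.2·(8) + 0.4·(8) = 8.8; E[Guard North] = 8.6. Best-responding. ✓
The attacker (capability amateur), facing Guard South: Target A gives 13, Target B gives 4. Proposed Target A is best. ✓
The attacker (capability skilled), facing Guard South: Target A gives -4, Target B gives 4. Proposed Target B is best. ✓
The attacker (capability elite), facing Guard South: Target A gives -7, Target B gives 6. Proposed Target B is best. ✓

Yes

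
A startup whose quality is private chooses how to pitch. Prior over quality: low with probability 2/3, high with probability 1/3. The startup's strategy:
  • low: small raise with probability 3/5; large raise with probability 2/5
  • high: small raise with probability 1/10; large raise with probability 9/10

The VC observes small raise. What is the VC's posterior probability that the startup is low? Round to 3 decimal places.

P(small raise) = (2/3)·(3/5) + (1/3)·(1/10) = 13/30
P(low | small raise) = ((2/3)·(3/5)) / (13/30) = (2/5) / (13/30) = 12/13

0.923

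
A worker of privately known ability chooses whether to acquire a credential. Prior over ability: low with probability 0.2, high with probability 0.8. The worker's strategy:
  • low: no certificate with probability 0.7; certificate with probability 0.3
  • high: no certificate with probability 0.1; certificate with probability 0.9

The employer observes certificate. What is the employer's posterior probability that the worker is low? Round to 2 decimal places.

P(certificate) = 0.2·0.3 + 0.8·0.9 = 0.78
P(low | certificate) = (0.2·0.3) / 0.78 = 0.06 / 0.78 = 0.0769231

0.08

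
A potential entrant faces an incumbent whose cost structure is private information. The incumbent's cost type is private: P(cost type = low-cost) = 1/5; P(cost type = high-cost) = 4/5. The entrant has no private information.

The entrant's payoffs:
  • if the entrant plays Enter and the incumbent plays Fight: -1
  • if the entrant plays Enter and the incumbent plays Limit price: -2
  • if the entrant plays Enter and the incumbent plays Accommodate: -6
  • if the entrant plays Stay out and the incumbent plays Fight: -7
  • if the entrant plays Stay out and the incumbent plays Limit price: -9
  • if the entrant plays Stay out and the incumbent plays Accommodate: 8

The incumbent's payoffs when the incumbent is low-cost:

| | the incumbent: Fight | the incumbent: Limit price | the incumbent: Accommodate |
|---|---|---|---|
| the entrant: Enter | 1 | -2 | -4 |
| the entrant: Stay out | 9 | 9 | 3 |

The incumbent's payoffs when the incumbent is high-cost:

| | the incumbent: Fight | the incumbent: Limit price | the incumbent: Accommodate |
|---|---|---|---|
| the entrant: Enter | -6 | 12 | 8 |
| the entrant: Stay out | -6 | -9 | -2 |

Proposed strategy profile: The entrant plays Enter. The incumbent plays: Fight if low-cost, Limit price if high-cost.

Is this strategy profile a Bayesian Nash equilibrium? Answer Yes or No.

Yes

The entrant plays Enter: E[Enter] = 1/5·(-1) + 4/5·(-2) = -9/5; E[Stay out] = -43/5. Best-responding. ✓
The incumbent (cost type low-cost), facing Enter: Fight gives 1, Limit price gives -2, Accommodate gives -4. Proposed Fight is best. ✓
The incumbent (cost type high-cost), facing Enter: Fight gives -6, Limit price gives 12, Accommodate gives 8. Proposed Limit price is best. ✓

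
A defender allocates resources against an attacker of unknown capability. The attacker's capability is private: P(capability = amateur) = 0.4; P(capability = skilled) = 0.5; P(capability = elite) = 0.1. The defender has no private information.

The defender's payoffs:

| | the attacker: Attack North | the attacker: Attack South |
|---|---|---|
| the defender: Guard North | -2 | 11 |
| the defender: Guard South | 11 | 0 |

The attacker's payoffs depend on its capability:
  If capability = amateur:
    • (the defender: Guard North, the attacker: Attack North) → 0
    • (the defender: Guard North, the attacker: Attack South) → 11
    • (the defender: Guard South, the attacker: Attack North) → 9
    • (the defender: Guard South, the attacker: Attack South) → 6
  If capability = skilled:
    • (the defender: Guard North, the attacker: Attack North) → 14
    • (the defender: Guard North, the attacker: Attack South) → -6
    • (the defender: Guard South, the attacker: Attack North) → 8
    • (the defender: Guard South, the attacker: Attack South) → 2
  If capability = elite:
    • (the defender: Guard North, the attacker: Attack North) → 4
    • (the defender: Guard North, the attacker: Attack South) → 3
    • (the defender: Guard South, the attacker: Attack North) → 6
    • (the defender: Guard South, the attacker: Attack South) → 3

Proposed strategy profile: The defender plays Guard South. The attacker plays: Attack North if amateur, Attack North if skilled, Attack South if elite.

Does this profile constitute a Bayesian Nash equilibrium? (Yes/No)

No

The defender plays Guard South: E[Guard South] = 0.4·(11) + 0.5·(11) + 0.1·(0) = 9.9; E[Guard North] = -0.7. Best-responding. ✓
The attacker (capability amateur), facing Guard South: Attack North gives 9, Attack South gives 6. Proposed Attack North is best. ✓
The attacker (capability skilled), facing Guard South: Attack North gives 8, Attack South gives 2. Proposed Attack North is best. ✓
The attacker (capability elite), facing Guard South: Attack North gives 6, Attack South gives 3. Proposed Attack South is not best — profitable deviation exists. ✗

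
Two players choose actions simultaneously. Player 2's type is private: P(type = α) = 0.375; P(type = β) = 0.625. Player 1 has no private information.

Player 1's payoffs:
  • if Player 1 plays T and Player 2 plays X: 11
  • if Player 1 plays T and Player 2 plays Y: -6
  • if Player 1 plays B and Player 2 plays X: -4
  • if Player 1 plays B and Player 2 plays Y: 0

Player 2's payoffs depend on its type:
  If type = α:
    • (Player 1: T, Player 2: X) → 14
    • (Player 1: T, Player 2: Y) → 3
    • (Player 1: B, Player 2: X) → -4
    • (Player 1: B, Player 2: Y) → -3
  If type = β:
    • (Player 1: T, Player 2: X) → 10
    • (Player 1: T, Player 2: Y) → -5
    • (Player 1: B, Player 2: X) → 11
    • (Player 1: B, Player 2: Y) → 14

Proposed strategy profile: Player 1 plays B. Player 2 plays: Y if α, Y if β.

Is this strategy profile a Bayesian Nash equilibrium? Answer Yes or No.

Yes

Player 1 plays B: E[B] = 0.375·(0) + 0.625·(0) = 0; E[T] = -6. Best-responding. ✓
Player 2 (type α), facing B: X gives -4, Y gives -3. Proposed Y is best. ✓
Player 2 (type β), facing B: X gives 11, Y gives 14. Proposed Y is best. ✓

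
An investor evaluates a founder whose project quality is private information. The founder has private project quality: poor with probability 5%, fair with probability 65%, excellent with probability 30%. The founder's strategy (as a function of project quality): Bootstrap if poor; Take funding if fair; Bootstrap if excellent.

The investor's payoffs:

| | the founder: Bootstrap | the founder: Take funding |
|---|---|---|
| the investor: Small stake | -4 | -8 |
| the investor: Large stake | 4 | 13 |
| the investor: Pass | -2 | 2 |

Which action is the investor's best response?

Large stake

Compute the investor's expected payoff for each action, taking the expectation over the founder's type.
E[Small stake] = 0.05·(-4) + 0.65·(-8) + 0.3·(-4) = -6.6
E[Large stake] = 0.05·(4) + 0.65·(13) + 0.3·(4) = 9.85
E[Pass] = 0.05·(-2) + 0.65·(2) + 0.3·(-2) = 0.6
Best response: Large stake (9.85 is the largest).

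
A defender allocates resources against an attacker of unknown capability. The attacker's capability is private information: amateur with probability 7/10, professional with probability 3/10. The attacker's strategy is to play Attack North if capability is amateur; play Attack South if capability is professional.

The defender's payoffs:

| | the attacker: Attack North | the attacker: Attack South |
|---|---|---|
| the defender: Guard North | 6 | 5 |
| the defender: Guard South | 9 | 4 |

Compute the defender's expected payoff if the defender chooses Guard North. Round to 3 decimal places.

E[Guard North] = 7/10·6 + 3/10·5 = 21/5 + 3/2 = 57/10

5.700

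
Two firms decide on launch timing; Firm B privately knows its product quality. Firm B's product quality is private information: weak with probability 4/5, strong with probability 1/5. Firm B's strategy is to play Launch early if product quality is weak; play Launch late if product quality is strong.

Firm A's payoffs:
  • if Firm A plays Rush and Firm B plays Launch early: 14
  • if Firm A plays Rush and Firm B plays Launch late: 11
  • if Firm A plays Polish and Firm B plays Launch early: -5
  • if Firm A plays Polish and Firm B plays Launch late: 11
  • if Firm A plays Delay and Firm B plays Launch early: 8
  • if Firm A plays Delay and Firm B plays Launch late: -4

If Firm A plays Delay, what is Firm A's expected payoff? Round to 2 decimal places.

5.60

E[Delay] = 4/5·8 + 1/5·(-4) = 32/5 + (-4/5) = 28/5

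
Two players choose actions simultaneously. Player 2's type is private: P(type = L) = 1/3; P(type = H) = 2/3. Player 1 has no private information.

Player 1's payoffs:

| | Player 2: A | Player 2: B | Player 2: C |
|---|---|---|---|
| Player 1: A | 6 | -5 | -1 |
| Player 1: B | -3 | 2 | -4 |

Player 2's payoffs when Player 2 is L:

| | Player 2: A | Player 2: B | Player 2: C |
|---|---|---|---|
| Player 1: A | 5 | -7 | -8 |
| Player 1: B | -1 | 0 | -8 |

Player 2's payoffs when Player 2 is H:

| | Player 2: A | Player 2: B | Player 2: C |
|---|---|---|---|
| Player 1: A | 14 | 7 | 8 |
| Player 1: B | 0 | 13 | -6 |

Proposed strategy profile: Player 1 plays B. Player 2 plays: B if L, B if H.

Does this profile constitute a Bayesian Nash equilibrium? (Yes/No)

Player 1 plays B: E[B] = 1/3·(2) + 2/3·(2) = 2; E[A] = -5. Best-responding. ✓
Player 2 (type L), facing B: A gives -1, B gives 0, C gives -8. Proposed B is best. ✓
Player 2 (type H), facing B: A gives 0, B gives 13, C gives -6. Proposed B is best. ✓

Yes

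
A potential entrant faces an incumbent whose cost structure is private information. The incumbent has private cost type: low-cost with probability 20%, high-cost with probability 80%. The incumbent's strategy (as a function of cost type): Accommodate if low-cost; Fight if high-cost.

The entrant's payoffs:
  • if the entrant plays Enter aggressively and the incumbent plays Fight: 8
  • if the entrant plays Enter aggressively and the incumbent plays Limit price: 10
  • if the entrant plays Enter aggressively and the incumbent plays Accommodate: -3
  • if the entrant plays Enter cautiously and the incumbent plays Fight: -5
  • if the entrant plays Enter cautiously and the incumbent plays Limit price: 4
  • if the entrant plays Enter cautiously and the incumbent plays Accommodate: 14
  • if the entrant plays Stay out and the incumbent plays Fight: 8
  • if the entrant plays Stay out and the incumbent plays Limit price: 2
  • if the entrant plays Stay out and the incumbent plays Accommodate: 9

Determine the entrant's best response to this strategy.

E[Enter aggressively] = 0.2·(-3) + 0.8·(8) = 5.8
E[Enter cautiously] = 0.2·(14) + 0.8·(-5) = -1.2
E[Stay out] = 0.2·(9) + 0.8·(8) = 8.2
Best response: Stay out (8.2 is the largest).

Stay out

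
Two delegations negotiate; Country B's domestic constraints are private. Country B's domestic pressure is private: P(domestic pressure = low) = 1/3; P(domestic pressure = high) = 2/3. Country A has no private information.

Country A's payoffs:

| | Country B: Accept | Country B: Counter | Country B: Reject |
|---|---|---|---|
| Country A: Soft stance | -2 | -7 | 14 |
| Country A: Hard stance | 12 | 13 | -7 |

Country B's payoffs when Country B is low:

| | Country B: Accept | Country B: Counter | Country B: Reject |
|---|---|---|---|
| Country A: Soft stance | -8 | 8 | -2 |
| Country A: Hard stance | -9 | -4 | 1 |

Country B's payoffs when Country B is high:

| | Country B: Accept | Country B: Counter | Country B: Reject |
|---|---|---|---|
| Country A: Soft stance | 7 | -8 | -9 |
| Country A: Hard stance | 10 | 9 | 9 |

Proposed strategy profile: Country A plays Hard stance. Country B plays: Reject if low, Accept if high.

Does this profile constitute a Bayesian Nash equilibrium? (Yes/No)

A profile is a BNE iff every type of every player is best-responding given beliefs about the other side.
Country A plays Hard stance: E[Hard stance] = 1/3·(-7) + 2/3·(12) = 17/3; E[Soft stance] = 10/3. Best-responding. ✓
Country B (domestic pressure low), facing Hard stance: Accept gives -9, Counter gives -4, Reject gives 1. Proposed Reject is best. ✓
Country B (domestic pressure high), facing Hard stance: Accept gives 10, Counter gives 9, Reject gives 9. Proposed Accept is best. ✓

Yes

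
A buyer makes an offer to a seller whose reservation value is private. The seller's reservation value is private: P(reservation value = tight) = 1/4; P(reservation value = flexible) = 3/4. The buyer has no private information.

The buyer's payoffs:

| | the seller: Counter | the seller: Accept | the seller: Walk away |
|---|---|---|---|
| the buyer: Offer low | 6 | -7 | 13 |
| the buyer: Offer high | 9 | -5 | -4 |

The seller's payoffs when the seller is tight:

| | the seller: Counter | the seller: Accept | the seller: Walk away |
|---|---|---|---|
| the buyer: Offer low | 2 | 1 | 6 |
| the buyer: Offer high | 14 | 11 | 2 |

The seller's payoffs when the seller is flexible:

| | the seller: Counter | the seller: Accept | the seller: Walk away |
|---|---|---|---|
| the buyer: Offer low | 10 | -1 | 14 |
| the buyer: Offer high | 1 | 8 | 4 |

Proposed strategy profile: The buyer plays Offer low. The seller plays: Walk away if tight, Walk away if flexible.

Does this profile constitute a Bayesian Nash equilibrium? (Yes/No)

A profile is a BNE iff every type of every player is best-responding given beliefs about the other side.
The buyer plays Offer low: E[Offer low] = 1/4·(13) + 3/4·(13) = 13; E[Offer high] = -4. Best-responding. ✓
The seller (reservation value tight), facing Offer low: Counter gives 2, Accept gives 1, Walk away gives 6. Proposed Walk away is best. ✓
The seller (reservation value flexible), facing Offer low: Counter gives 10, Accept gives -1, Walk away gives 14. Proposed Walk away is best. ✓

Yes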